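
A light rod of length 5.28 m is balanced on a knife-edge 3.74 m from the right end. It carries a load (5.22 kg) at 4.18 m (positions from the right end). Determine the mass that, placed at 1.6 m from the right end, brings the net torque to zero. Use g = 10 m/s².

Taking torques about the knife-edge (at 3.74 m from the right end):
Load: 5.22 × 10 = 52.2 N down at 4.18 m → arm 0.44 m, τ = 52.2 × 0.44 = 22.97 N·m counterclockwise.
Net moment of known loads = 22.97 N·m counterclockwise.
An unknown mass m at 1.6 m has arm 2.14 m; its moment is m·g·2.14 clockwise.
Balancing moments: m × 10 × 2.14 = 22.97, giving m = 22.97 / (10 × 2.14) = 1.07 kg.

m ≈ 1.07 kg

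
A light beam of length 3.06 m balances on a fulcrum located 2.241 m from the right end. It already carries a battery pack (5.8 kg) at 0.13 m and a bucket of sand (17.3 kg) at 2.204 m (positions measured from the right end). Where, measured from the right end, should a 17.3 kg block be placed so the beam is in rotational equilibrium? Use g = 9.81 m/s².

Taking torques about the fulcrum (at 2.241 m from the right end):
Battery pack: 5.8 × 9.81 = 56.9 N down at 0.13 m → arm 2.111 m, τ = 56.9 × 2.111 = 120.1 N·m clockwise.
Bucket of sand: 17.3 × 9.81 = 169.7 N down at 2.204 m → arm 0.037 m, τ = 169.7 × 0.037 = 6.279 N·m clockwise.
Net moment of existing loads = 126.4 N·m clockwise.
The block weighs 17.3 × 9.81 = 169.7 N and must supply an equal counterclockwise moment, so its lever arm about the fulcrum is 126.4 / 169.7 = 0.745 m.
That puts it at 2.241 + 0.745 = 2.99 m from the right end.

x ≈ 2.99 m from the right end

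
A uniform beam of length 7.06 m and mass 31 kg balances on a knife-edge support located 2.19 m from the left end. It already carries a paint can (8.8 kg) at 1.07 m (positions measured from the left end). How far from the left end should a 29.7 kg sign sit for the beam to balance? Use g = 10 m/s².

Take moments about the knife-edge support (at 2.19 m from the left end).
Beam weight: 31 × 10 = 310 N down at 3.53 m → arm 1.34 m, τ = 310 × 1.34 = 415.4 N·m clockwise.
Paint can: 8.8 × 10 = 88 N down at 1.07 m → arm 1.12 m, τ = 88 × 1.12 = 98.56 N·m counterclockwise.
Net moment of existing loads = 316.8 N·m clockwise.
The sign weighs 29.7 × 10 = 297 N and must supply an equal counterclockwise moment, so its lever arm about the knife-edge support is 316.8 / 297 = 1.07 m.
That puts it at 2.19 − 1.07 = 1.12 m from the left end.

x ≈ 1.12 m from the left end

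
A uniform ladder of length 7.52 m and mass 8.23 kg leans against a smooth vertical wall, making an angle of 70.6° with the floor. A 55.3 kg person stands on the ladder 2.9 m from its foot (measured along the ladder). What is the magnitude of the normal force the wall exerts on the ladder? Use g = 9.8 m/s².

Choose the foot of the ladder as the axis so the floor normal and friction both act there and drop out.
Ladder weight 8.23×9.8 = 80.65 N acts at 3.76 m along the ladder; its horizontal arm is 3.76·cos70.6° = 1.249 m → τ = 100.7 N·m clockwise.
Person: 55.3×9.8 = 541.9 N at 2.9 m → arm 0.9633 m → τ = 522 N·m clockwise.
Wall normal N acts horizontally at the top; its moment arm is the height L sinθ = 7.52·sin70.6° = 7.093 m, counterclockwise.
Setting net torque to zero: N × 7.093 = 622.7 → N = 87.8 N.

N_wall ≈ 87.8 N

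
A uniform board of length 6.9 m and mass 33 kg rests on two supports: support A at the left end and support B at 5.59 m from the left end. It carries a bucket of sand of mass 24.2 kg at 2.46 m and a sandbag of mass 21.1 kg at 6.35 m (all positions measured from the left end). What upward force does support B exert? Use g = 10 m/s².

About support A:
Beam weight: 33 × 10 = 330 N down at 3.45 m → arm 3.45 m, τ = 330 × 3.45 = 1138 N·m clockwise.
Bucket of sand: 24.2 × 10 = 242 N down at 2.46 m → arm 2.46 m, τ = 242 × 2.46 = 595.3 N·m clockwise.
Sandbag: 21.1 × 10 = 211 N down at 6.35 m → arm 6.35 m, τ = 211 × 6.35 = 1340 N·m clockwise.
Net load moment about support A = 3073 N·m clockwise.
Reaction R at support B is upward at 5.59 m, arm 5.59 m → moment R × 5.59 counterclockwise.
Στ = 0 ⇒ R × 5.59 = 3073 ⇒ R = 550 N.

R_B ≈ 550 N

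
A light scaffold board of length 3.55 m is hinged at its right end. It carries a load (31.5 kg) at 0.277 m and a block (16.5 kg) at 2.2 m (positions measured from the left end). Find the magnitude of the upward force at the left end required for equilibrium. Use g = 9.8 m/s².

F ≈ 346 N

Choose the right end as the axis so the unknown pivot reaction has zero arm there.
Load: 31.5 × 9.8 = 308.7 N down at 0.277 m → arm 3.273 m, τ = 308.7 × 3.273 = 1010 N·m counterclockwise.
Block: 16.5 × 9.8 = 161.7 N down at 2.2 m → arm 1.35 m, τ = 161.7 × 1.35 = 218.3 N·m counterclockwise.
Net moment of the loads = 1228 N·m counterclockwise.
The upward force F acts at the left end, arm 3.55 m, giving F × 3.55 clockwise.
Setting net torque to zero: F × 3.55 = 1228 → F = 1228 / 3.55 = 346 N.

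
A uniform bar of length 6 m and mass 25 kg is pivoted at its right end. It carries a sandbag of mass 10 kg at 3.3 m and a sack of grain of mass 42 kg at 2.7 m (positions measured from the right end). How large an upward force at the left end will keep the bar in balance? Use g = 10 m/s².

About the right end:
Beam weight: 25 × 10 = 250 N down at 3 m → arm 3 m, τ = 250 × 3 = 750 N·m counterclockwise.
Sandbag: 10 × 10 = 100 N down at 3.3 m → arm 3.3 m, τ = 100 × 3.3 = 330 N·m counterclockwise.
Sack of grain: 42 × 10 = 420 N down at 2.7 m → arm 2.7 m, τ = 420 × 2.7 = 1134 N·m counterclockwise.
Net moment of the loads = 2214 N·m counterclockwise.
The upward force F acts at the left end, arm 6 m, giving F × 6 clockwise.
Balancing moments: F × 6 = 2214, giving F = 2214 / 6 = 369 N.

F ≈ 369 N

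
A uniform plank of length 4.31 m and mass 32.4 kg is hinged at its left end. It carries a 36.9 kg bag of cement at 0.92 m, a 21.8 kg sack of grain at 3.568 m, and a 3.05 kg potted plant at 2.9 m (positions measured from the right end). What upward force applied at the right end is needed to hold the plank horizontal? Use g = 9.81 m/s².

Taking torques about the left end:
Beam weight: 32.4 × 9.81 = 317.8 N down at 2.155 m → arm 2.155 m, τ = 317.8 × 2.155 = 684.9 N·m clockwise.
Bag of cement: 36.9 × 9.81 = 362 N down at 0.92 m → arm 3.39 m, τ = 362 × 3.39 = 1227 N·m clockwise.
Sack of grain: 21.8 × 9.81 = 213.9 N down at 3.568 m → arm 0.742 m, τ = 213.9 × 0.742 = 158.7 N·m clockwise.
Potted plant: 3.05 × 9.81 = 29.92 N down at 2.9 m → arm 1.41 m, τ = 29.92 × 1.41 = 42.19 N·m clockwise.
Net moment of the loads = 2113 N·m clockwise.
The upward force F acts at the right end, arm 4.31 m, giving F × 4.31 counterclockwise.
Στ = 0 ⇒ F × 4.31 = 2113 ⇒ F = 2113 / 4.31 = 490 N.

F ≈ 490 N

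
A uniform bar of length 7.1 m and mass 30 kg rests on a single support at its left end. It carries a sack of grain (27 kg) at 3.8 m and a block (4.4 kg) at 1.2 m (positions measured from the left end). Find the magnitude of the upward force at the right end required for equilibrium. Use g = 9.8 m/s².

F ≈ 296 N

Taking torques about the left end:
Beam weight: 30 × 9.8 = 294 N down at 3.55 m → arm 3.55 m, τ = 294 × 3.55 = 1044 N·m clockwise.
Sack of grain: 27 × 9.8 = 264.6 N down at 3.8 m → arm 3.8 m, τ = 264.6 × 3.8 = 1005 N·m clockwise.
Block: 4.4 × 9.8 = 43.12 N down at 1.2 m → arm 1.2 m, τ = 43.12 × 1.2 = 51.74 N·m clockwise.
Net moment of the loads = 2101 N·m clockwise.
The upward force F acts at the right end, arm 7.1 m, giving F × 7.1 counterclockwise.
Στ = 0 ⇒ F × 7.1 = 2101 ⇒ F = 2101 / 7.1 = 296 N.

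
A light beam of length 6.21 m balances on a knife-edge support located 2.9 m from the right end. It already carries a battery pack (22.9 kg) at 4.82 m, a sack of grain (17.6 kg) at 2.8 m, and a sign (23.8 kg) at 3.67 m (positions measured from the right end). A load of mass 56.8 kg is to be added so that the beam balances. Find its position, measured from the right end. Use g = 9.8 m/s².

Choose the knife-edge support (at 2.9 m from the right end) as the axis so the support reaction has zero arm there.
Battery pack: 22.9 × 9.8 = 224.4 N down at 4.82 m → arm 1.92 m, τ = 224.4 × 1.92 = 430.8 N·m counterclockwise.
Sack of grain: 17.6 × 9.8 = 172.5 N down at 2.8 m → arm 0.1 m, τ = 172.5 × 0.1 = 17.25 N·m clockwise.
Sign: 23.8 × 9.8 = 233.2 N down at 3.67 m → arm 0.77 m, τ = 233.2 × 0.77 = 179.6 N·m counterclockwise.
Net moment of existing loads = 593.1 N·m counterclockwise.
The load weighs 56.8 × 9.8 = 556.6 N and must supply an equal clockwise moment, so its lever arm about the knife-edge support is 593.1 / 556.6 = 1.07 m.
That puts it at 2.9 − 1.07 = 1.83 m from the right end.

x ≈ 1.83 m from the right end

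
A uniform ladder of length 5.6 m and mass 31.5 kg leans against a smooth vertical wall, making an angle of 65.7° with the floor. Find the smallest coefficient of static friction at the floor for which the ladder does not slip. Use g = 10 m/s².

Choose the foot of the ladder as the axis so the floor normal and friction both act there and drop out.
Ladder weight 31.5×10 = 315 N acts at 2.8 m along the ladder; its horizontal arm is 2.8·cos65.7° = 1.152 m → τ = 362.9 N·m clockwise.
Wall normal N acts horizontally at the top; its moment arm is the height L sinθ = 5.6·sin65.7° = 5.104 m, counterclockwise.
Balancing moments: N × 5.104 = 362.9, giving N = 71.1 N.
ΣFx = 0 ⇒ f = N_wall = 71.1 N. ΣFy = 0 ⇒ N_floor = 315 N.
μ_min = f / N_floor = 71.1 / 315 = 0.226.

μ_min ≈ 0.226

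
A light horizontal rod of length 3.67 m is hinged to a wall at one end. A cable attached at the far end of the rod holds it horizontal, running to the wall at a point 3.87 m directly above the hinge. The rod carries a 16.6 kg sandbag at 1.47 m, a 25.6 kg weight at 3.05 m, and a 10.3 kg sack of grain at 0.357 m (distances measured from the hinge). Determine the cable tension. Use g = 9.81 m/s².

About the hinge:
Sandbag: 16.6 × 9.81 = 162.8 N down at 1.47 m → arm 1.47 m, τ = 162.8 × 1.47 = 239.3 N·m clockwise.
Weight: 25.6 × 9.81 = 251.1 N down at 3.05 m → arm 3.05 m, τ = 251.1 × 3.05 = 765.9 N·m clockwise.
Sack of grain: 10.3 × 9.81 = 101 N down at 0.357 m → arm 0.357 m, τ = 101 × 0.357 = 36.06 N·m clockwise.
Total clockwise load moment = 1041 N·m.
The cable tension T acts at 3.67 m; only its component perpendicular to the rod, T sinθ, produces torque. sinθ = h/√(h²+d²) = 3.87/√(3.87²+3.67²) = 0.7256.
Στ = 0 ⇒ T × 3.67 × 0.7256 = 1041 ⇒ T = 1041 / 2.663 = 391 N.

T ≈ 391 N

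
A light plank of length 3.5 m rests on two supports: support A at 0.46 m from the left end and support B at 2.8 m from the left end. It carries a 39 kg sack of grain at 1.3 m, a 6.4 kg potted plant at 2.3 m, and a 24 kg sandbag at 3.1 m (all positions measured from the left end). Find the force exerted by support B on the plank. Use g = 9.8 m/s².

About support A:
Sack of grain: 39 × 9.8 = 382.2 N down at 1.3 m → arm 0.84 m, τ = 382.2 × 0.84 = 321 N·m clockwise.
Potted plant: 6.4 × 9.8 = 62.72 N down at 2.3 m → arm 1.84 m, τ = 62.72 × 1.84 = 115.4 N·m clockwise.
Sandbag: 24 × 9.8 = 235.2 N down at 3.1 m → arm 2.64 m, τ = 235.2 × 2.64 = 620.9 N·m clockwise.
Net load moment about support A = 1057 N·m clockwise.
Reaction R at support B is upward at 2.8 m, arm 2.34 m → moment R × 2.34 counterclockwise.
Setting net torque to zero: R × 2.34 = 1057 → R = 452 N.

R_B ≈ 452 N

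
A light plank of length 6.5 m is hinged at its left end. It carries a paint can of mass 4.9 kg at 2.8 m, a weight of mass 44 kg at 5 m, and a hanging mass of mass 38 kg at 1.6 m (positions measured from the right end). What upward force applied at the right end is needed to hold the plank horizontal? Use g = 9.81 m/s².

F ≈ 408 N

Take moments about the left end.
Paint can: 4.9 × 9.81 = 48.07 N down at 2.8 m → arm 3.7 m, τ = 48.07 × 3.7 = 177.9 N·m clockwise.
Weight: 44 × 9.81 = 431.6 N down at 5 m → arm 1.5 m, τ = 431.6 × 1.5 = 647.4 N·m clockwise.
Hanging mass: 38 × 9.81 = 372.8 N down at 1.6 m → arm 4.9 m, τ = 372.8 × 4.9 = 1827 N·m clockwise.
Net moment of the loads = 2652 N·m clockwise.
The upward force F acts at the right end, arm 6.5 m, giving F × 6.5 counterclockwise.
Στ = 0 ⇒ F × 6.5 = 2652 ⇒ F = 2652 / 6.5 = 408 N.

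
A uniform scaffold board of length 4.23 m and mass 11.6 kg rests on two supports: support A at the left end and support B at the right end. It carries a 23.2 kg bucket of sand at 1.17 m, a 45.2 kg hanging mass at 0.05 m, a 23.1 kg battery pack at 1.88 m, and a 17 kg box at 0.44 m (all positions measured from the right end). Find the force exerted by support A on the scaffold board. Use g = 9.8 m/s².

Choose support B as the axis so its reaction then has zero moment arm.
Beam weight: 11.6 × 9.8 = 113.7 N down at 2.115 m → arm 2.115 m, τ = 113.7 × 2.115 = 240.5 N·m counterclockwise.
Bucket of sand: 23.2 × 9.8 = 227.4 N down at 1.17 m → arm 1.17 m, τ = 227.4 × 1.17 = 266.1 N·m counterclockwise.
Hanging mass: 45.2 × 9.8 = 443 N down at 0.05 m → arm 0.05 m, τ = 443 × 0.05 = 22.15 N·m counterclockwise.
Battery pack: 23.1 × 9.8 = 226.4 N down at 1.88 m → arm 1.88 m, τ = 226.4 × 1.88 = 425.6 N·m counterclockwise.
Box: 17 × 9.8 = 166.6 N down at 0.44 m → arm 0.44 m, τ = 166.6 × 0.44 = 73.3 N·m counterclockwise.
Net load moment about support B = 1028 N·m counterclockwise.
Reaction R at support A is upward at 4.23 m, arm 4.23 m → moment R × 4.23 clockwise.
Setting net torque to zero: R × 4.23 = 1028 → R = 243 N.

R_A ≈ 243 N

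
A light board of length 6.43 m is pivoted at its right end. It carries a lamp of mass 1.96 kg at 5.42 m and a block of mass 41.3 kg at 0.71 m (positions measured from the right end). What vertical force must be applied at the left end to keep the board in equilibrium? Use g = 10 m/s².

Sum moments about the right end (the unknown pivot reaction has zero arm there).
Lamp: 1.96 × 10 = 19.6 N down at 5.42 m → arm 5.42 m, τ = 19.6 × 5.42 = 106.2 N·m counterclockwise.
Block: 41.3 × 10 = 413 N down at 0.71 m → arm 0.71 m, τ = 413 × 0.71 = 293.2 N·m counterclockwise.
Net moment of the loads = 399.4 N·m counterclockwise.
The upward force F acts at the left end, arm 6.43 m, giving F × 6.43 clockwise.
For rotational equilibrium, F × 6.43 = 399.4, so F = 399.4 / 6.43 = 62.1 N.

F ≈ 62.1 N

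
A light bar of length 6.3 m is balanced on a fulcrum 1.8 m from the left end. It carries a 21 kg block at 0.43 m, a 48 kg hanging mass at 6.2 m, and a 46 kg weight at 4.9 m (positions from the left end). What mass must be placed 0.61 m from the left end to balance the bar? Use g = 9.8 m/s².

m ≈ 273 kg

Take moments about the fulcrum (at 1.8 m from the left end).
Block: 21 × 9.8 = 205.8 N down at 0.43 m → arm 1.37 m, τ = 205.8 × 1.37 = 281.9 N·m counterclockwise.
Hanging mass: 48 × 9.8 = 470.4 N down at 6.2 m → arm 4.4 m, τ = 470.4 × 4.4 = 2070 N·m clockwise.
Weight: 46 × 9.8 = 450.8 N down at 4.9 m → arm 3.1 m, τ = 450.8 × 3.1 = 1397 N·m clockwise.
Net moment of known loads = 3185 N·m clockwise.
An unknown mass m at 0.61 m has arm 1.19 m; its moment is m·g·1.19 counterclockwise.
For rotational equilibrium, m × 9.8 × 1.19 = 3185, so m = 3185 / (9.8 × 1.19) = 273 kg.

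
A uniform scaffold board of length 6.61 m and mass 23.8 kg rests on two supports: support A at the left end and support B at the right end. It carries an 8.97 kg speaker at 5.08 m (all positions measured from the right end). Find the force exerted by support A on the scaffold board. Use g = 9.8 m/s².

R_A ≈ 184 N

Sum moments about support B (its reaction then has zero moment arm).
Beam weight: 23.8 × 9.8 = 233.2 N down at 3.305 m → arm 3.305 m, τ = 233.2 × 3.305 = 770.7 N·m counterclockwise.
Speaker: 8.97 × 9.8 = 87.91 N down at 5.08 m → arm 5.08 m, τ = 87.91 × 5.08 = 446.6 N·m counterclockwise.
Net load moment about support B = 1217 N·m counterclockwise.
Reaction R at support A is upward at 6.61 m, arm 6.61 m → moment R × 6.61 clockwise.
Στ = 0 ⇒ R × 6.61 = 1217 ⇒ R = 184 N.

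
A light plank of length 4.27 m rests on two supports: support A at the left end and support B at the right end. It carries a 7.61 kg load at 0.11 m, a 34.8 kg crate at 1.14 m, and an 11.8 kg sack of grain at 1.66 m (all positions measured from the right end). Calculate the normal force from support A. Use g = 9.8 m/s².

R_A ≈ 138 N

About support B:
Load: 7.61 × 9.8 = 74.58 N down at 0.11 m → arm 0.11 m, τ = 74.58 × 0.11 = 8.204 N·m counterclockwise.
Crate: 34.8 × 9.8 = 341 N down at 1.14 m → arm 1.14 m, τ = 341 × 1.14 = 388.7 N·m counterclockwise.
Sack of grain: 11.8 × 9.8 = 115.6 N down at 1.66 m → arm 1.66 m, τ = 115.6 × 1.66 = 191.9 N·m counterclockwise.
Net load moment about support B = 588.8 N·m counterclockwise.
Reaction R at support A is upward at 4.27 m, arm 4.27 m → moment R × 4.27 clockwise.
Στ = 0 ⇒ R × 4.27 = 588.8 ⇒ R = 138 N.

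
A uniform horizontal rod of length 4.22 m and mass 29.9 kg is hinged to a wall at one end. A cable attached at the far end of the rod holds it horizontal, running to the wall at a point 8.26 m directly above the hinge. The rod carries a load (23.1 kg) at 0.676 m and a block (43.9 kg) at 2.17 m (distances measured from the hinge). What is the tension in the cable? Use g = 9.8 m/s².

T ≈ 454 N

Choose the hinge as the axis so the unknown hinge reaction has zero arm there.
Beam weight: 29.9 × 9.8 = 293 N down at 2.11 m → arm 2.11 m, τ = 293 × 2.11 = 618.2 N·m clockwise.
Load: 23.1 × 9.8 = 226.4 N down at 0.676 m → arm 0.676 m, τ = 226.4 × 0.676 = 153 N·m clockwise.
Block: 43.9 × 9.8 = 430.2 N down at 2.17 m → arm 2.17 m, τ = 430.2 × 2.17 = 933.5 N·m clockwise.
Total clockwise load moment = 1705 N·m.
The cable tension T acts at 4.22 m; only its component perpendicular to the rod, T sinθ, produces torque. sinθ = h/√(h²+d²) = 8.26/√(8.26²+4.22²) = 0.8905.
For rotational equilibrium, T × 4.22 × 0.8905 = 1705, so T = 1705 / 3.758 = 454 N.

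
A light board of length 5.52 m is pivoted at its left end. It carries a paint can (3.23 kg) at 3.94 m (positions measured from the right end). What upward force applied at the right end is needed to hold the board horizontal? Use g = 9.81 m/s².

F ≈ 9.07 N

Sum moments about the left end (the unknown pivot reaction has zero arm there).
Paint can: 3.23 × 9.81 = 31.69 N down at 3.94 m → arm 1.58 m, τ = 31.69 × 1.58 = 50.07 N·m clockwise.
Net moment of the loads = 50.07 N·m clockwise.
The upward force F acts at the right end, arm 5.52 m, giving F × 5.52 counterclockwise.
Setting net torque to zero: F × 5.52 = 50.07 → F = 50.07 / 5.52 = 9.07 N.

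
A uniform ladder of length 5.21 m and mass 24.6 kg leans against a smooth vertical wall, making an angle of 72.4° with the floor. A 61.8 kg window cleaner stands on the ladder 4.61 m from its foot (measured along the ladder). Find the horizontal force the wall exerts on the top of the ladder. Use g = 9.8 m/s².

Take moments about the foot of the ladder.
Ladder weight 24.6×9.8 = 241.1 N acts at 2.605 m along the ladder; its horizontal arm is 2.605·cos72.4° = 0.7877 m → τ = 189.9 N·m clockwise.
Window cleaner: 61.8×9.8 = 605.6 N at 4.61 m → arm 1.394 m → τ = 844.2 N·m clockwise.
Wall normal N acts horizontally at the top; its moment arm is the height L sinθ = 5.21·sin72.4° = 4.966 m, counterclockwise.
Στ = 0 ⇒ N × 4.966 = 1034 ⇒ N = 208 N.

N_wall ≈ 208 N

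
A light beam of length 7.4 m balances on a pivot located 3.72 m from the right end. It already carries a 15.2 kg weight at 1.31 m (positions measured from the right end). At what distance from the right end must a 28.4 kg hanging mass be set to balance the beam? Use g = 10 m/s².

Take moments about the pivot (at 3.72 m from the right end).
Weight: 15.2 × 10 = 152 N down at 1.31 m → arm 2.41 m, τ = 152 × 2.41 = 366.3 N·m clockwise.
Net moment of existing loads = 366.3 N·m clockwise.
The hanging mass weighs 28.4 × 10 = 284 N and must supply an equal counterclockwise moment, so its lever arm about the pivot is 366.3 / 284 = 1.29 m.
That puts it at 3.72 + 1.29 = 5.01 m from the right end.

x ≈ 5.01 m from the right end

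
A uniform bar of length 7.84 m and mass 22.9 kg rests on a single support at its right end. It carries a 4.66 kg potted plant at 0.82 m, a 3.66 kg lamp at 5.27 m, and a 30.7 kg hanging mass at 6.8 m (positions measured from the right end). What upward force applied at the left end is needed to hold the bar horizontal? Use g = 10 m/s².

Sum moments about the right end (the unknown pivot reaction has zero arm there).
Beam weight: 22.9 × 10 = 229 N down at 3.92 m → arm 3.92 m, τ = 229 × 3.92 = 897.7 N·m counterclockwise.
Potted plant: 4.66 × 10 = 46.6 N down at 0.82 m → arm 0.82 m, τ = 46.6 × 0.82 = 38.21 N·m counterclockwise.
Lamp: 3.66 × 10 = 36.6 N down at 5.27 m → arm 5.27 m, τ = 36.6 × 5.27 = 192.9 N·m counterclockwise.
Hanging mass: 30.7 × 10 = 307 N down at 6.8 m → arm 6.8 m, τ = 307 × 6.8 = 2088 N·m counterclockwise.
Net moment of the loads = 3217 N·m counterclockwise.
The upward force F acts at the left end, arm 7.84 m, giving F × 7.84 clockwise.
For rotational equilibrium, F × 7.84 = 3217, so F = 3217 / 7.84 = 410 N.

F ≈ 410 N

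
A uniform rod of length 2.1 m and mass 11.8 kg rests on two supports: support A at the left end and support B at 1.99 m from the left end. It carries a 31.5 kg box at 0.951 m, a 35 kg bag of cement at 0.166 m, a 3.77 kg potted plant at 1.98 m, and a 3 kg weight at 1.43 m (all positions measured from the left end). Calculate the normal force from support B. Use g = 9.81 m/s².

Taking torques about support A:
Beam weight: 11.8 × 9.81 = 115.8 N down at 1.05 m → arm 1.05 m, τ = 115.8 × 1.05 = 121.6 N·m clockwise.
Box: 31.5 × 9.81 = 309 N down at 0.951 m → arm 0.951 m, τ = 309 × 0.951 = 293.9 N·m clockwise.
Bag of cement: 35 × 9.81 = 343.4 N down at 0.166 m → arm 0.166 m, τ = 343.4 × 0.166 = 57 N·m clockwise.
Potted plant: 3.77 × 9.81 = 36.98 N down at 1.98 m → arm 1.98 m, τ = 36.98 × 1.98 = 73.22 N·m clockwise.
Weight: 3 × 9.81 = 29.43 N down at 1.43 m → arm 1.43 m, τ = 29.43 × 1.43 = 42.08 N·m clockwise.
Net load moment about support A = 587.8 N·m clockwise.
Reaction R at support B is upward at 1.99 m, arm 1.99 m → moment R × 1.99 counterclockwise.
For rotational equilibrium, R × 1.99 = 587.8, so R = 295 N.

R_B ≈ 295 N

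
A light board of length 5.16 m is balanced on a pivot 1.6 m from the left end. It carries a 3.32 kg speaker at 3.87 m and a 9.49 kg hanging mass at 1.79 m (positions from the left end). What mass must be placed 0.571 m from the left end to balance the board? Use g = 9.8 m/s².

m ≈ 9.08 kg

Taking torques about the pivot (at 1.6 m from the left end):
Speaker: 3.32 × 9.8 = 32.54 N down at 3.87 m → arm 2.27 m, τ = 32.54 × 2.27 = 73.87 N·m clockwise.
Hanging mass: 9.49 × 9.8 = 93 N down at 1.79 m → arm 0.19 m, τ = 93 × 0.19 = 17.67 N·m clockwise.
Net moment of known loads = 91.54 N·m clockwise.
An unknown mass m at 0.571 m has arm 1.029 m; its moment is m·g·1.029 counterclockwise.
Balancing moments: m × 9.8 × 1.029 = 91.54, giving m = 91.54 / (9.8 × 1.029) = 9.08 kg.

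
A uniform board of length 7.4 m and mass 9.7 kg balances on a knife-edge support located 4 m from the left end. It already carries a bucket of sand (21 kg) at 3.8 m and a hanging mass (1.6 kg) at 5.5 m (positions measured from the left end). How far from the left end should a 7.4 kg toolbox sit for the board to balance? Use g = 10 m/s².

x ≈ 4.64 m from the left end

Sum moments about the knife-edge support (at 4 m from the left end) (the support reaction has zero arm there).
Beam weight: 9.7 × 10 = 97 N down at 3.7 m → arm 0.3 m, τ = 97 × 0.3 = 29.1 N·m counterclockwise.
Bucket of sand: 21 × 10 = 210 N down at 3.8 m → arm 0.2 m, τ = 210 × 0.2 = 42 N·m counterclockwise.
Hanging mass: 1.6 × 10 = 16 N down at 5.5 m → arm 1.5 m, τ = 16 × 1.5 = 24 N·m clockwise.
Net moment of existing loads = 47.1 N·m counterclockwise.
The toolbox weighs 7.4 × 10 = 74 N and must supply an equal clockwise moment, so its lever arm about the knife-edge support is 47.1 / 74 = 0.636 m.
That puts it at 4 + 0.636 = 4.64 m from the left end.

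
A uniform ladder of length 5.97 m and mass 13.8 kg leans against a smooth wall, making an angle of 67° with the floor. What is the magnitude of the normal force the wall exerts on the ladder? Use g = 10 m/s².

N_wall ≈ 29.3 N

Taking torques about the foot of the ladder:
Ladder weight 13.8×10 = 138 N acts at 2.985 m along the ladder; its horizontal arm is 2.985·cos67° = 1.166 m → τ = 160.9 N·m clockwise.
Wall normal N acts horizontally at the top; its moment arm is the height L sinθ = 5.97·sin67° = 5.495 m, counterclockwise.
Στ = 0 ⇒ N × 5.495 = 160.9 ⇒ N = 29.3 N.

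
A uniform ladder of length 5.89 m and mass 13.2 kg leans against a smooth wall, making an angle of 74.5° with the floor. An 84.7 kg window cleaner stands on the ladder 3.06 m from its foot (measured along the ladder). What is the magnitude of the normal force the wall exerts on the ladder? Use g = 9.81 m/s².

About the foot of the ladder:
Ladder weight 13.2×9.81 = 129.5 N acts at 2.945 m along the ladder; its horizontal arm is 2.945·cos74.5° = 0.787 m → τ = 101.9 N·m clockwise.
Window cleaner: 84.7×9.81 = 830.9 N at 3.06 m → arm 0.8177 m → τ = 679.4 N·m clockwise.
Wall normal N acts horizontally at the top; its moment arm is the height L sinθ = 5.89·sin74.5° = 5.676 m, counterclockwise.
For rotational equilibrium, N × 5.676 = 781.3, so N = 138 N.

N_wall ≈ 138 N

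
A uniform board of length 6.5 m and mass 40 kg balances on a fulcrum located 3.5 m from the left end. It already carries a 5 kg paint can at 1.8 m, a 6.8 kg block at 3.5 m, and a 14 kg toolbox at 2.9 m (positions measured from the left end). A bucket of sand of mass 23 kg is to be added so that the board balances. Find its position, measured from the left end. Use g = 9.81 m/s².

x ≈ 4.67 m from the left end

Sum moments about the fulcrum (at 3.5 m from the left end) (the support reaction has zero arm there).
Beam weight: 40 × 9.81 = 392.4 N down at 3.25 m → arm 0.25 m, τ = 392.4 × 0.25 = 98.1 N·m counterclockwise.
Paint can: 5 × 9.81 = 49.05 N down at 1.8 m → arm 1.7 m, τ = 49.05 × 1.7 = 83.38 N·m counterclockwise.
Block: acts at the fulcrum, moment arm 0 → no torque.
Toolbox: 14 × 9.81 = 137.3 N down at 2.9 m → arm 0.6 m, τ = 137.3 × 0.6 = 82.38 N·m counterclockwise.
Net moment of existing loads = 263.9 N·m counterclockwise.
The bucket of sand weighs 23 × 9.81 = 225.6 N and must supply an equal clockwise moment, so its lever arm about the fulcrum is 263.9 / 225.6 = 1.17 m.
That puts it at 3.5 + 1.17 = 4.67 m from the left end.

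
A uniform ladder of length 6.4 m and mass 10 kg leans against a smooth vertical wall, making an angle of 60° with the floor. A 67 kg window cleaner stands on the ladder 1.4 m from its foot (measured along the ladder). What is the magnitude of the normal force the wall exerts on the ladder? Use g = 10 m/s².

N_wall ≈ 113 N

Choose the foot of the ladder as the axis so the floor normal and friction both act there and drop out.
Ladder weight 10×10 = 100 N acts at 3.2 m along the ladder; its horizontal arm is 3.2·cos60° = 1.6 m → τ = 160 N·m clockwise.
Window cleaner: 67×10 = 670 N at 1.4 m → arm 0.7 m → τ = 469 N·m clockwise.
Wall normal N acts horizontally at the top; its moment arm is the height L sinθ = 6.4·sin60° = 5.543 m, counterclockwise.
Setting net torque to zero: N × 5.543 = 629 → N = 113 N.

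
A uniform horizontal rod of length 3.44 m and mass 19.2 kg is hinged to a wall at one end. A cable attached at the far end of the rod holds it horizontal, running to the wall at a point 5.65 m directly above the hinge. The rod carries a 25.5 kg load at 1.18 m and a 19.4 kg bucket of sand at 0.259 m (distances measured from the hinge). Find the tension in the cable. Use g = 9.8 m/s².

T ≈ 227 N

Take moments about the hinge.
Beam weight: 19.2 × 9.8 = 188.2 N down at 1.72 m → arm 1.72 m, τ = 188.2 × 1.72 = 323.7 N·m clockwise.
Load: 25.5 × 9.8 = 249.9 N down at 1.18 m → arm 1.18 m, τ = 249.9 × 1.18 = 294.9 N·m clockwise.
Bucket of sand: 19.4 × 9.8 = 190.1 N down at 0.259 m → arm 0.259 m, τ = 190.1 × 0.259 = 49.24 N·m clockwise.
Total clockwise load moment = 667.8 N·m.
The cable tension T acts at 3.44 m; only its component perpendicular to the rod, T sinθ, produces torque. sinθ = h/√(h²+d²) = 5.65/√(5.65²+3.44²) = 0.8541.
Στ = 0 ⇒ T × 3.44 × 0.8541 = 667.8 ⇒ T = 667.8 / 2.938 = 227 N.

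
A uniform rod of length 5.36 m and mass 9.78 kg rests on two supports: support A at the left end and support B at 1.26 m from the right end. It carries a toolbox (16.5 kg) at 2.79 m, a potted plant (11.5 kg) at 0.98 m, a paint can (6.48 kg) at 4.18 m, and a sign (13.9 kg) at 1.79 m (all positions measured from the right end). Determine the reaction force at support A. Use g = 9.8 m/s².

Taking torques about support B:
Beam weight: 9.78 × 9.8 = 95.84 N down at 2.68 m → arm 1.42 m, τ = 95.84 × 1.42 = 136.1 N·m counterclockwise.
Toolbox: 16.5 × 9.8 = 161.7 N down at 2.79 m → arm 1.53 m, τ = 161.7 × 1.53 = 247.4 N·m counterclockwise.
Potted plant: 11.5 × 9.8 = 112.7 N down at 0.98 m → arm 0.28 m, τ = 112.7 × 0.28 = 31.56 N·m clockwise.
Paint can: 6.48 × 9.8 = 63.5 N down at 4.18 m → arm 2.92 m, τ = 63.5 × 2.92 = 185.4 N·m counterclockwise.
Sign: 13.9 × 9.8 = 136.2 N down at 1.79 m → arm 0.53 m, τ = 136.2 × 0.53 = 72.19 N·m counterclockwise.
Net load moment about support B = 609.5 N·m counterclockwise.
Reaction R at support A is upward at 5.36 m, arm 4.1 m → moment R × 4.1 clockwise.
Setting net torque to zero: R × 4.1 = 609.5 → R = 149 N.

R_A ≈ 149 N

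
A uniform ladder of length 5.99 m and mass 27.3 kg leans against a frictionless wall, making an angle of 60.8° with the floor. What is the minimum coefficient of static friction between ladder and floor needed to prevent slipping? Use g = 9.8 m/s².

μ_min ≈ 0.279

Choose the foot of the ladder as the axis so the floor normal and friction both act there and drop out.
Ladder weight 27.3×9.8 = 267.5 N acts at 2.995 m along the ladder; its horizontal arm is 2.995·cos60.8° = 1.461 m → τ = 390.8 N·m clockwise.
Wall normal N acts horizontally at the top; its moment arm is the height L sinθ = 5.99·sin60.8° = 5.229 m, counterclockwise.
Στ = 0 ⇒ N × 5.229 = 390.8 ⇒ N = 74.74 N.
ΣFx = 0 ⇒ f = N_wall = 74.74 N. ΣFy = 0 ⇒ N_floor = 267.5 N.
μ_min = f / N_floor = 74.74 / 267.5 = 0.279.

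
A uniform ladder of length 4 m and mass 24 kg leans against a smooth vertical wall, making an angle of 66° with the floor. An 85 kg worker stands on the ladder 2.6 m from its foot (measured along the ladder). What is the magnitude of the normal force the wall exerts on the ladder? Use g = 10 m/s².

N_wall ≈ 299 N

Taking torques about the foot of the ladder:
Ladder weight 24×10 = 240 N acts at 2 m along the ladder; its horizontal arm is 2·cos66° = 0.8135 m → τ = 195.2 N·m clockwise.
Worker: 85×10 = 850 N at 2.6 m → arm 1.058 m → τ = 899.3 N·m clockwise.
Wall normal N acts horizontally at the top; its moment arm is the height L sinθ = 4·sin66° = 3.654 m, counterclockwise.
Setting net torque to zero: N × 3.654 = 1094 → N = 299 N.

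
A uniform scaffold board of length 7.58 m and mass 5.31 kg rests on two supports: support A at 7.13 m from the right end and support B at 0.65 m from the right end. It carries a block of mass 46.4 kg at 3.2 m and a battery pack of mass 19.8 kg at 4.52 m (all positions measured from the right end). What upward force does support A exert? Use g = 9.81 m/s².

R_A ≈ 320 N

About support B:
Beam weight: 5.31 × 9.81 = 52.09 N down at 3.79 m → arm 3.14 m, τ = 52.09 × 3.14 = 163.6 N·m counterclockwise.
Block: 46.4 × 9.81 = 455.2 N down at 3.2 m → arm 2.55 m, τ = 455.2 × 2.55 = 1161 N·m counterclockwise.
Battery pack: 19.8 × 9.81 = 194.2 N down at 4.52 m → arm 3.87 m, τ = 194.2 × 3.87 = 751.6 N·m counterclockwise.
Net load moment about support B = 2076 N·m counterclockwise.
Reaction R at support A is upward at 7.13 m, arm 6.48 m → moment R × 6.48 clockwise.
Balancing moments: R × 6.48 = 2076, giving R = 320 N.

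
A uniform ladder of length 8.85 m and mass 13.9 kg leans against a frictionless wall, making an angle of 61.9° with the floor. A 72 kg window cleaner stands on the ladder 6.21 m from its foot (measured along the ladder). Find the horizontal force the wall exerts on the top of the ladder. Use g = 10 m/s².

N_wall ≈ 307 N

Taking torques about the foot of the ladder:
Ladder weight 13.9×10 = 139 N acts at 4.425 m along the ladder; its horizontal arm is 4.425·cos61.9° = 2.084 m → τ = 289.7 N·m clockwise.
Window cleaner: 72×10 = 720 N at 6.21 m → arm 2.925 m → τ = 2106 N·m clockwise.
Wall normal N acts horizontally at the top; its moment arm is the height L sinθ = 8.85·sin61.9° = 7.807 m, counterclockwise.
Στ = 0 ⇒ N × 7.807 = 2396 ⇒ N = 307 N.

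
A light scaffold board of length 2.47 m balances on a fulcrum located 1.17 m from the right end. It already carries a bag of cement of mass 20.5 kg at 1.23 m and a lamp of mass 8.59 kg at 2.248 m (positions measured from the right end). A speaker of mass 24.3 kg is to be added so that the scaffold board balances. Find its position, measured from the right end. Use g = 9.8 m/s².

Choose the fulcrum (at 1.17 m from the right end) as the axis so the support reaction has zero arm there.
Bag of cement: 20.5 × 9.8 = 200.9 N down at 1.23 m → arm 0.06 m, τ = 200.9 × 0.06 = 12.05 N·m counterclockwise.
Lamp: 8.59 × 9.8 = 84.18 N down at 2.248 m → arm 1.078 m, τ = 84.18 × 1.078 = 90.75 N·m counterclockwise.
Net moment of existing loads = 102.8 N·m counterclockwise.
The speaker weighs 24.3 × 9.8 = 238.1 N and must supply an equal clockwise moment, so its lever arm about the fulcrum is 102.8 / 238.1 = 0.432 m.
That puts it at 1.17 − 0.432 = 0.738 m from the right end.

x ≈ 0.738 m from the right end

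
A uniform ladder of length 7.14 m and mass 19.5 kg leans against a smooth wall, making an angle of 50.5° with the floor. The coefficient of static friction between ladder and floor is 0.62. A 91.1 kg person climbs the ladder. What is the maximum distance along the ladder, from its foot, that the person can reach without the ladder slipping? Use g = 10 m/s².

d ≈ 5.76 m

Take moments about the foot of the ladder.
Ladder weight 19.5×10 = 195 N acts at 3.57 m along the ladder; its horizontal arm is 3.57·cos50.5° = 2.271 m → τ = 442.8 N·m clockwise.
Person weight 91.1×10 = 911 N at distance d → arm d·cos50.5° → τ = 911·d·0.6361 clockwise.
Wall normal N at the top has arm L sinθ = 5.509 m counterclockwise, so Στ = 0 gives N·5.509 = 442.8 + 579.5·d.
ΣFy = 0 ⇒ N_floor = 1106 N, so the maximum friction is μ_s·N_floor = 0.62×1106 = 685.7 N. ΣFx = 0 ⇒ N_wall = f, so at the slipping point N = 685.7 N.
Substituting: 685.7×5.509 = 442.8 + 579.5·d ⇒ d = (3778 − 442.8) / 579.5 = 5.76 m.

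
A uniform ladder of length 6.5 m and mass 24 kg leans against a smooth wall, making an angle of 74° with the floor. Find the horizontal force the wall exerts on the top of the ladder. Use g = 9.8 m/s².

Taking torques about the foot of the ladder:
Ladder weight 24×9.8 = 235.2 N acts at 3.25 m along the ladder; its horizontal arm is 3.25·cos74° = 0.8958 m → τ = 210.7 N·m clockwise.
Wall normal N acts horizontally at the top; its moment arm is the height L sinθ = 6.5·sin74° = 6.248 m, counterclockwise.
For rotational equilibrium, N × 6.248 = 210.7, so N = 33.7 N.

N_wall ≈ 33.7 N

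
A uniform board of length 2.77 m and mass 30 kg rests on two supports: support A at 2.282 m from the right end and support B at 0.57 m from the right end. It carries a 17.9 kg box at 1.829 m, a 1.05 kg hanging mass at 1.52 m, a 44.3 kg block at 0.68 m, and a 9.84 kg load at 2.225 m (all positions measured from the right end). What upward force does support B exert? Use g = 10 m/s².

Take moments about support A.
Beam weight: 30 × 10 = 300 N down at 1.385 m → arm 0.897 m, τ = 300 × 0.897 = 269.1 N·m clockwise.
Box: 17.9 × 10 = 179 N down at 1.829 m → arm 0.453 m, τ = 179 × 0.453 = 81.09 N·m clockwise.
Hanging mass: 1.05 × 10 = 10.5 N down at 1.52 m → arm 0.762 m, τ = 10.5 × 0.762 = 8.001 N·m clockwise.
Block: 44.3 × 10 = 443 N down at 0.68 m → arm 1.602 m, τ = 443 × 1.602 = 709.7 N·m clockwise.
Load: 9.84 × 10 = 98.4 N down at 2.225 m → arm 0.057 m, τ = 98.4 × 0.057 = 5.609 N·m clockwise.
Net load moment about support A = 1074 N·m clockwise.
Reaction R at support B is upward at 0.57 m, arm 1.712 m → moment R × 1.712 counterclockwise.
For rotational equilibrium, R × 1.712 = 1074, so R = 627 N.

R_B ≈ 627 N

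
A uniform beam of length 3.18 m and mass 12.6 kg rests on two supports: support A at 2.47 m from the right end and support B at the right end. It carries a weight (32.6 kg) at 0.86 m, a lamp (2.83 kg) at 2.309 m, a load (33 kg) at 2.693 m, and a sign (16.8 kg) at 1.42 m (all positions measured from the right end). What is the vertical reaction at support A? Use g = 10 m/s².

Take moments about support B.
Beam weight: 12.6 × 10 = 126 N down at 1.59 m → arm 1.59 m, τ = 126 × 1.59 = 200.3 N·m counterclockwise.
Weight: 32.6 × 10 = 326 N down at 0.86 m → arm 0.86 m, τ = 326 × 0.86 = 280.4 N·m counterclockwise.
Lamp: 2.83 × 10 = 28.3 N down at 2.309 m → arm 2.309 m, τ = 28.3 × 2.309 = 65.34 N·m counterclockwise.
Load: 33 × 10 = 330 N down at 2.693 m → arm 2.693 m, τ = 330 × 2.693 = 888.7 N·m counterclockwise.
Sign: 16.8 × 10 = 168 N down at 1.42 m → arm 1.42 m, τ = 168 × 1.42 = 238.6 N·m counterclockwise.
Net load moment about support B = 1673 N·m counterclockwise.
Reaction R at support A is upward at 2.47 m, arm 2.47 m → moment R × 2.47 clockwise.
Balancing moments: R × 2.47 = 1673, giving R = 677 N.

R_A ≈ 677 N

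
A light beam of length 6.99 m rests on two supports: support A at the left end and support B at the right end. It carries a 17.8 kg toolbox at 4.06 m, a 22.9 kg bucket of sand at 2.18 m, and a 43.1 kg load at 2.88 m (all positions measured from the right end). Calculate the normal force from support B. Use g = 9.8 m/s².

R_B ≈ 476 N

Choose support A as the axis so its reaction then has zero moment arm.
Toolbox: 17.8 × 9.8 = 174.4 N down at 4.06 m → arm 2.93 m, τ = 174.4 × 2.93 = 511 N·m clockwise.
Bucket of sand: 22.9 × 9.8 = 224.4 N down at 2.18 m → arm 4.81 m, τ = 224.4 × 4.81 = 1079 N·m clockwise.
Load: 43.1 × 9.8 = 422.4 N down at 2.88 m → arm 4.11 m, τ = 422.4 × 4.11 = 1736 N·m clockwise.
Net load moment about support A = 3326 N·m clockwise.
Reaction R at support B is upward at 0 m, arm 6.99 m → moment R × 6.99 counterclockwise.
Στ = 0 ⇒ R × 6.99 = 3326 ⇒ R = 476 N.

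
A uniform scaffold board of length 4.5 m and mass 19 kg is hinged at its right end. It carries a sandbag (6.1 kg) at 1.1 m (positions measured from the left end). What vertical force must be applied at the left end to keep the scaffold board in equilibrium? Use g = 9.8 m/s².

F ≈ 138 N

Take moments about the right end.
Beam weight: 19 × 9.8 = 186.2 N down at 2.25 m → arm 2.25 m, τ = 186.2 × 2.25 = 418.9 N·m counterclockwise.
Sandbag: 6.1 × 9.8 = 59.78 N down at 1.1 m → arm 3.4 m, τ = 59.78 × 3.4 = 203.3 N·m counterclockwise.
Net moment of the loads = 622.2 N·m counterclockwise.
The upward force F acts at the left end, arm 4.5 m, giving F × 4.5 clockwise.
Στ = 0 ⇒ F × 4.5 = 622.2 ⇒ F = 622.2 / 4.5 = 138 N.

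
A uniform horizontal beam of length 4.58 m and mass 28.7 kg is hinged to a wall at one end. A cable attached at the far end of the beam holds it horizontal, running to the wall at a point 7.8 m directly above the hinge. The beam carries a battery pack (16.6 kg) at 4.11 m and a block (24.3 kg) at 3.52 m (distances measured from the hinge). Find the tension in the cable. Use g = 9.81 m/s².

T ≈ 545 N

Choose the hinge as the axis so the unknown hinge reaction has zero arm there.
Beam weight: 28.7 × 9.81 = 281.5 N down at 2.29 m → arm 2.29 m, τ = 281.5 × 2.29 = 644.6 N·m clockwise.
Battery pack: 16.6 × 9.81 = 162.8 N down at 4.11 m → arm 4.11 m, τ = 162.8 × 4.11 = 669.1 N·m clockwise.
Block: 24.3 × 9.81 = 238.4 N down at 3.52 m → arm 3.52 m, τ = 238.4 × 3.52 = 839.2 N·m clockwise.
Total clockwise load moment = 2153 N·m.
The cable tension T acts at 4.58 m; only its component perpendicular to the beam, T sinθ, produces torque. sinθ = h/√(h²+d²) = 7.8/√(7.8²+4.58²) = 0.8623.
Balancing moments: T × 4.58 × 0.8623 = 2153, giving T = 2153 / 3.949 = 545 N.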